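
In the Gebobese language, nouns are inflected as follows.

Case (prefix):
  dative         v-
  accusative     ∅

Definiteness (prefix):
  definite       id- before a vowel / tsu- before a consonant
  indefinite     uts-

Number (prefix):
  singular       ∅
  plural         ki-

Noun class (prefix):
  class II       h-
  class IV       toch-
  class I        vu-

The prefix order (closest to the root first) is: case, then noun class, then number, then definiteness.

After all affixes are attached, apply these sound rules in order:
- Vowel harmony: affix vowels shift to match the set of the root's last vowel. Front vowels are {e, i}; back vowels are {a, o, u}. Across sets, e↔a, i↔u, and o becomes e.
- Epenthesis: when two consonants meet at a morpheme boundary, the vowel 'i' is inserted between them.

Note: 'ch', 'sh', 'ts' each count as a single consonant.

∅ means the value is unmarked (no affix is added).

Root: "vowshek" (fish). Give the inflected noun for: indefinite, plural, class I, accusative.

case = accusative: zero marking, form stays vowshek.
Attach noun class class I vu- → vuvowshek.
Attach number plural ki- → kivuvowshek.
Attach definiteness indefinite uts- → utskivuvowshek.
Apply vowel harmony: utskivuvowshek → itskivivowshek.
Apply epenthesis: itskivivowshek → itsikivivowshek.

itsikivivowshek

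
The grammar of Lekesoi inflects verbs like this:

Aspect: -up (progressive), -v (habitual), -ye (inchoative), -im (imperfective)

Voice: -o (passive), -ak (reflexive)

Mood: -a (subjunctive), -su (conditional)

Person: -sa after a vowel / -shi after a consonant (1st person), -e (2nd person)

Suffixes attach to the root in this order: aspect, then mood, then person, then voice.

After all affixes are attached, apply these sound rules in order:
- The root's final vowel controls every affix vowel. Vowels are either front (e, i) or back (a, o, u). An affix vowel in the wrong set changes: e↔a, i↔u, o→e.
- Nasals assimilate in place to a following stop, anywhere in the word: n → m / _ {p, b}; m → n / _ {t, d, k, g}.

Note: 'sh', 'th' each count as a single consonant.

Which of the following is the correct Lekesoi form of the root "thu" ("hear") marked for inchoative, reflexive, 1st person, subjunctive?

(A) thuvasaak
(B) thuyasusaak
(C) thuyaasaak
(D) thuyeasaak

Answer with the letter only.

Attach aspect inchoative -ye → thuye.
Attach mood subjunctive -a → thuyea.
Attach person 1st person -sa (after vowel 'a') → thuyeasa.
Attach voice reflexive -ak → thuyeasaak.
Apply vowel harmony: thuyeasaak → thuyaasaak.
Nasal assimilation: no change.
So the correct form is thuyaasaak, option (C).
(A) thuvasaak is wrong: it uses habitual instead of inchoative for aspect.
(D) thuyeasaak is wrong: it fails to apply the sound rule(s).
(B) thuyasusaak is wrong: it uses conditional instead of subjunctive for mood.

C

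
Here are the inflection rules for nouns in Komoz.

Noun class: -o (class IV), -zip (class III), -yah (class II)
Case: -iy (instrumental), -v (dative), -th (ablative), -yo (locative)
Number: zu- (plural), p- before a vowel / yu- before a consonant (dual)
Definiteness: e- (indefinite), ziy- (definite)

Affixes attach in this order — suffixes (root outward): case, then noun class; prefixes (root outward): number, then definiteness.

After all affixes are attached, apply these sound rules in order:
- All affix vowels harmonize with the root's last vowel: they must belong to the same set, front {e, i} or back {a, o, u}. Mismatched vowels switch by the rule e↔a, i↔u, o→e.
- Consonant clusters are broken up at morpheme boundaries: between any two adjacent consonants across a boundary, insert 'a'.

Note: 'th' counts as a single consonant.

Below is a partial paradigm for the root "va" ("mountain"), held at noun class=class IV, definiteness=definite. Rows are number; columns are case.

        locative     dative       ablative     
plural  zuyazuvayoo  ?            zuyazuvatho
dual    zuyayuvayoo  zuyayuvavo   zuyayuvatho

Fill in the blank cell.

Attach number plural zu- → zuva.
Attach case dative -v → zuvav.
Attach noun class class IV -o → zuvavo.
Attach definiteness definite ziy- → ziyzuvavo.
Apply vowel harmony: ziyzuvavo → zuyzuvavo.
Apply epenthesis: zuyzuvavo → zuyazuvavo.

zuyazuvavo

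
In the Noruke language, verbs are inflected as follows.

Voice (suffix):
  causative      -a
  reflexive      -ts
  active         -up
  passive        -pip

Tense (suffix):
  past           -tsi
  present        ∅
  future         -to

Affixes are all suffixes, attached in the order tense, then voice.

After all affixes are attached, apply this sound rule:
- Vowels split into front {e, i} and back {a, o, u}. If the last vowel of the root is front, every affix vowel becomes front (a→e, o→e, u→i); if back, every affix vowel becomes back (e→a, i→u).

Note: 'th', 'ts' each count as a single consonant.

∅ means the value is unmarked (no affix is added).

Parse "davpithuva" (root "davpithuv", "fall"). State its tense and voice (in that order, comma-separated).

present, causative

Segment: davpithuv-a.
tense: ∅ → present.
voice: -a → causative.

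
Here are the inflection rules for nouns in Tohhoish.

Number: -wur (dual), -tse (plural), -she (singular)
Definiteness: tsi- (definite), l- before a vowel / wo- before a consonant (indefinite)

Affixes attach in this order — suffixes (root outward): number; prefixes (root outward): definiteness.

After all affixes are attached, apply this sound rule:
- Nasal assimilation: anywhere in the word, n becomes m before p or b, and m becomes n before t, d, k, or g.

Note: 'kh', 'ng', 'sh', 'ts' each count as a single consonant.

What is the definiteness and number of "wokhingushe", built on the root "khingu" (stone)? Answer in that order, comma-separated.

indefinite, singular

Segment: wo-khingu-she.
definiteness: l/wo- → indefinite.
number: -she → singular.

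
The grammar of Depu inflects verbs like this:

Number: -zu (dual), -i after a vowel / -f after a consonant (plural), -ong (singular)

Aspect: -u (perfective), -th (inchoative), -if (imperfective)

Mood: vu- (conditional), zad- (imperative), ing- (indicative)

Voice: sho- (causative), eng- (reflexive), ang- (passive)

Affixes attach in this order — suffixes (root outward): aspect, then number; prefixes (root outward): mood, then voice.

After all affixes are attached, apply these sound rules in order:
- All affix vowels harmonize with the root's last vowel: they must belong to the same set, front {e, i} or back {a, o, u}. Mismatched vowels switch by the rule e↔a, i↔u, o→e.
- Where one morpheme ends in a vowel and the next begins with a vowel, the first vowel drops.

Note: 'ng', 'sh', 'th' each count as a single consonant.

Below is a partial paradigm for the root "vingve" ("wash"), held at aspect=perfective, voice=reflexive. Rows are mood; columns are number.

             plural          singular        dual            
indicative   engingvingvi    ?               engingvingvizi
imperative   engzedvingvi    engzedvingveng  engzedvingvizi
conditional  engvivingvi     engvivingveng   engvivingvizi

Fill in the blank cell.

Attach aspect perfective -u → vingveu.
Attach mood indicative ing- → ingvingveu.
Attach voice reflexive eng- → engingvingveu.
Attach number singular -ong → engingvingveuong.
Apply vowel harmony: engingvingveuong → engingvingveieng.
Apply vowel deletion: engingvingveieng → engingvingveng.

engingvingveng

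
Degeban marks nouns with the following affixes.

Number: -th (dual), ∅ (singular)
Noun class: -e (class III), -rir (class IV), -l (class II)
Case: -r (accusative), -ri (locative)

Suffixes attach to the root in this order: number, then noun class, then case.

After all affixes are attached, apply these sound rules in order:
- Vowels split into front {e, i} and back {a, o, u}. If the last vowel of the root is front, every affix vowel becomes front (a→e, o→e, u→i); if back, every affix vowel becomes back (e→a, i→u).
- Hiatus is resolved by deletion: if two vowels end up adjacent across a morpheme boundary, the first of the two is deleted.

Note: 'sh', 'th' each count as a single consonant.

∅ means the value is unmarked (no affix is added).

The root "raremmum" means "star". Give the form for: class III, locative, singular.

number = singular: zero marking, form stays raremmum.
Attach noun class class III -e → raremmume.
Attach case locative -ri → raremmumeri.
Apply vowel harmony: raremmumeri → raremmumaru.
Vowel deletion: no change.

raremmumaru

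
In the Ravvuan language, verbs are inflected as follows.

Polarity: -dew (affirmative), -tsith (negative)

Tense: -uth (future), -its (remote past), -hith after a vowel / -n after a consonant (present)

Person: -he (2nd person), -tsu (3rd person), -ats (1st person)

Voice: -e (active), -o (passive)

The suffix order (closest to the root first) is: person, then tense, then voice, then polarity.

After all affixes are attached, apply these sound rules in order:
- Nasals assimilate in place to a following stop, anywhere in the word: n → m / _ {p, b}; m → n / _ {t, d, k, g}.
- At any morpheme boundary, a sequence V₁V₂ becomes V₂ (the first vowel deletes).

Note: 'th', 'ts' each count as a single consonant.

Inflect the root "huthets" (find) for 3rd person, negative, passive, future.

Attach person 3rd person -tsu → huthetstsu.
Attach tense future -uth → huthetstsuuth.
Attach voice passive -o → huthetstsuutho.
Attach polarity negative -tsith → huthetstsuuthotsith.
Nasal assimilation: no change.
Apply vowel deletion: huthetstsuuthotsith → huthetstsuthotsith.

huthetstsuthotsith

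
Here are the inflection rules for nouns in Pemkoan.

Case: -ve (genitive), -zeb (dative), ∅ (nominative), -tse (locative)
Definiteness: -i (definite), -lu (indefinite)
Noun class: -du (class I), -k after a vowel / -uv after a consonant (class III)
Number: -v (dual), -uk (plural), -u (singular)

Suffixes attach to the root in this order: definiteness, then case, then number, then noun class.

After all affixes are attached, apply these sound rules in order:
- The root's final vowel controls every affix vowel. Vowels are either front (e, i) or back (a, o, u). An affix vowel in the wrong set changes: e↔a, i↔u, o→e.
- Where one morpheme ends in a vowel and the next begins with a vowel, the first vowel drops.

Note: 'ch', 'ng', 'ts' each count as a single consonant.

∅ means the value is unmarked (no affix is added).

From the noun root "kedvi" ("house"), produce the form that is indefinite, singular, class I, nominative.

Attach definiteness indefinite -lu → kedvilu.
case = nominative: zero marking, form stays kedvilu.
Attach number singular -u → kedviluu.
Attach noun class class I -du → kedviluudu.
Apply vowel harmony: kedviluudu → kedviliidi.
Apply vowel deletion: kedviliidi → kedvilidi.

kedvilidi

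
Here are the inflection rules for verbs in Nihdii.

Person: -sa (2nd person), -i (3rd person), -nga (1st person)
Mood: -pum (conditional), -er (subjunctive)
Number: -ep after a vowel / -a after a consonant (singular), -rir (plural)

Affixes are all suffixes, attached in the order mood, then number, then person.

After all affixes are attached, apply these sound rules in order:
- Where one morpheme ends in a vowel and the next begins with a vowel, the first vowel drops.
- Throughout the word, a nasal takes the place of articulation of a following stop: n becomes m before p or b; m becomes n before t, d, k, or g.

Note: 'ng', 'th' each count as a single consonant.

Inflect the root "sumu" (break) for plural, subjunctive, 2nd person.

sumerrirsa

Attach mood subjunctive -er → sumuer.
Attach number plural -rir → sumuerrir.
Attach person 2nd person -sa → sumuerrirsa.
Apply vowel deletion: sumuerrirsa → sumerrirsa.
Nasal assimilation: no change.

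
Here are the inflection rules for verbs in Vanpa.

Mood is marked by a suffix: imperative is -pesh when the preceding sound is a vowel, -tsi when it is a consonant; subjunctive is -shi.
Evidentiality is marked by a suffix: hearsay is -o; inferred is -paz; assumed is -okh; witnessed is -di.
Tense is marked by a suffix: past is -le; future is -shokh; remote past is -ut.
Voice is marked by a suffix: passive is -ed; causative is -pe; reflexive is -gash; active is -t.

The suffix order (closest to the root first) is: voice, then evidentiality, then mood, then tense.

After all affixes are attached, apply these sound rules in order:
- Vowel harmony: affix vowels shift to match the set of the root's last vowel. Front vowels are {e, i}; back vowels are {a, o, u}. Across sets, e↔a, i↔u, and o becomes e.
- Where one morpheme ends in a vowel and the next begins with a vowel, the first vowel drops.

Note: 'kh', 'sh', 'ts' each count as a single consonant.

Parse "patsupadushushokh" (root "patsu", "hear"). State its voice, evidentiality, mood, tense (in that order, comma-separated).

causative, witnessed, subjunctive, future

Segment: patsu-pe-di-shi-shokh.
voice: -pe → causative.
evidentiality: -di → witnessed.
mood: -shi → subjunctive.
tense: -shokh → future.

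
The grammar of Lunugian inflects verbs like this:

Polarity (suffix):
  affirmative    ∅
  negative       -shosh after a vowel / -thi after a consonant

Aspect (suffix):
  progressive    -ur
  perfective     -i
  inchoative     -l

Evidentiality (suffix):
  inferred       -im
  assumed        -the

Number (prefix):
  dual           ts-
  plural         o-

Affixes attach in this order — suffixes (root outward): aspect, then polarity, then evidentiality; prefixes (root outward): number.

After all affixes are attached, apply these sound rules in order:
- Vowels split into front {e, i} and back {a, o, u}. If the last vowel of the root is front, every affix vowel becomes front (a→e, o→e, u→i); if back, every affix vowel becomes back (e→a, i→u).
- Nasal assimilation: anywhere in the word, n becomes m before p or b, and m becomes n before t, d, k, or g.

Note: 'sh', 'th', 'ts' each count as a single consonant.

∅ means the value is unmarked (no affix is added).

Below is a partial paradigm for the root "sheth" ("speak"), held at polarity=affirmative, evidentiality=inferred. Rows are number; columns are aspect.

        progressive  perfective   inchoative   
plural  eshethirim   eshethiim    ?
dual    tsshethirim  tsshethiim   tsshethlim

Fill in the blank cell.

Attach number plural o- → osheth.
Attach aspect inchoative -l → oshethl.
polarity = affirmative: zero marking, form stays oshethl.
Attach evidentiality inferred -im → oshethlim.
Apply vowel harmony: oshethlim → eshethlim.
Nasal assimilation: no change.

eshethlim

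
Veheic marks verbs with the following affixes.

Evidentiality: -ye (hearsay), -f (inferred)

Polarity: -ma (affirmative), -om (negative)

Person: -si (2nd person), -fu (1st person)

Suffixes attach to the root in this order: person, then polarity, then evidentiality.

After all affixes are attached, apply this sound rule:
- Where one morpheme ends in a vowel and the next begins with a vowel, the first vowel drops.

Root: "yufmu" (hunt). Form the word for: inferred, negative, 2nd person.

yufmusomf

Attach person 2nd person -si → yufmusi.
Attach polarity negative -om → yufmusiom.
Attach evidentiality inferred -f → yufmusiomf.
Apply vowel deletion: yufmusiomf → yufmusomf.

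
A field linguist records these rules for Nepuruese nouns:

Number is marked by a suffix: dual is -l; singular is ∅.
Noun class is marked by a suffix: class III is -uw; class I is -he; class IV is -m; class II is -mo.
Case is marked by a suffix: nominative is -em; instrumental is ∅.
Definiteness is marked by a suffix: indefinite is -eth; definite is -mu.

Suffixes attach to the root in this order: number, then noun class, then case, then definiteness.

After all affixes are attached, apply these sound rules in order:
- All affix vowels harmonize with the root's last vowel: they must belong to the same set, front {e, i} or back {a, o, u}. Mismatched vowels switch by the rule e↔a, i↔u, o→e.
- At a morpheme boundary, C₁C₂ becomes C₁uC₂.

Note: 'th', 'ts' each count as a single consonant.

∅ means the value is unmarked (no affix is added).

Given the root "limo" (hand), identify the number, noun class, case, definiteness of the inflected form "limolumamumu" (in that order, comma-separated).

dual, class IV, nominative, definite

Segment: limo-l-m-em-mu.
number: -l → dual.
noun class: -m → class IV.
case: -em → nominative.
definiteness: -mu → definite.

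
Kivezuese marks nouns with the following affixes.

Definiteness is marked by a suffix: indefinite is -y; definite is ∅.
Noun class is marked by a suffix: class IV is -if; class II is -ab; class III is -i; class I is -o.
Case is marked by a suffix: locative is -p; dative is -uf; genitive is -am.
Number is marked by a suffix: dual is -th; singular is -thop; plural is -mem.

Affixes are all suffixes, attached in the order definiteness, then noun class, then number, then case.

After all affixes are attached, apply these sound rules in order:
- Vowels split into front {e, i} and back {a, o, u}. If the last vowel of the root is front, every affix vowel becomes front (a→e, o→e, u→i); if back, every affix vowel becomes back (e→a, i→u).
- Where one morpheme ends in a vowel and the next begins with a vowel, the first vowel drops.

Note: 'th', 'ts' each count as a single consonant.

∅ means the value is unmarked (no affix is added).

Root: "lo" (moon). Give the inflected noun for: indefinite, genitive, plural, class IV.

Attach definiteness indefinite -y → loy.
Attach noun class class IV -if → loyif.
Attach number plural -mem → loyifmem.
Attach case genitive -am → loyifmemam.
Apply vowel harmony: loyifmemam → loyufmamam.
Vowel deletion: no change.

loyufmamam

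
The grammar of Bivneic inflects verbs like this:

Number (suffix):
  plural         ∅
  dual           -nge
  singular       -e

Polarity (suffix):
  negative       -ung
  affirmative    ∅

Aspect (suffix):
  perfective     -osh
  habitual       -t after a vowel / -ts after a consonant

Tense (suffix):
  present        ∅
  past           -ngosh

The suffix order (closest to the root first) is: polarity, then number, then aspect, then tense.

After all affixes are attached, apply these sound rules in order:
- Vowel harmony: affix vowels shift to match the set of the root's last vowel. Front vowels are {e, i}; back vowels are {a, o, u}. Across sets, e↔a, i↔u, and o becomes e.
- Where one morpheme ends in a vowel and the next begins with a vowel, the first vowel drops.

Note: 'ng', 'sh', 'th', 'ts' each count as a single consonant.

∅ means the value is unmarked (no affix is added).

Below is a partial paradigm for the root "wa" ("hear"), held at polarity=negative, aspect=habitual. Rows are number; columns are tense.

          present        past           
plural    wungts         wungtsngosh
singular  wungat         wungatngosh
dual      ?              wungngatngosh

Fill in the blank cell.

Attach polarity negative -ung → waung.
Attach number dual -nge → waungnge.
Attach aspect habitual -t (after vowel 'e') → waungnget.
tense = present: zero marking, form stays waungnget.
Apply vowel harmony: waungnget → waungngat.
Apply vowel deletion: waungngat → wungngat.

wungngat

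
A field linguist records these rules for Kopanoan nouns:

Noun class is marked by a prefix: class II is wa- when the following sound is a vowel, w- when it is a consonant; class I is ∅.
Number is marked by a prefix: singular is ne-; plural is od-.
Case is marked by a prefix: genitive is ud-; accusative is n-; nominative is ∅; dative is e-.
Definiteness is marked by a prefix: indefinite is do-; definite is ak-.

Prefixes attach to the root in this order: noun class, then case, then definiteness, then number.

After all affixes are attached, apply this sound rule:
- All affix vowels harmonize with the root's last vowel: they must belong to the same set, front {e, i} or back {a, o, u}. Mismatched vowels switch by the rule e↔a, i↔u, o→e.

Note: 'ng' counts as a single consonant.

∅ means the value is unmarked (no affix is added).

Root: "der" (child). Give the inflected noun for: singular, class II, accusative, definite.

Attach noun class class II w- (before consonant 'd') → wder.
Attach case accusative n- → nwder.
Attach definiteness definite ak- → aknwder.
Attach number singular ne- → neaknwder.
Apply vowel harmony: neaknwder → neeknwder.

neeknwder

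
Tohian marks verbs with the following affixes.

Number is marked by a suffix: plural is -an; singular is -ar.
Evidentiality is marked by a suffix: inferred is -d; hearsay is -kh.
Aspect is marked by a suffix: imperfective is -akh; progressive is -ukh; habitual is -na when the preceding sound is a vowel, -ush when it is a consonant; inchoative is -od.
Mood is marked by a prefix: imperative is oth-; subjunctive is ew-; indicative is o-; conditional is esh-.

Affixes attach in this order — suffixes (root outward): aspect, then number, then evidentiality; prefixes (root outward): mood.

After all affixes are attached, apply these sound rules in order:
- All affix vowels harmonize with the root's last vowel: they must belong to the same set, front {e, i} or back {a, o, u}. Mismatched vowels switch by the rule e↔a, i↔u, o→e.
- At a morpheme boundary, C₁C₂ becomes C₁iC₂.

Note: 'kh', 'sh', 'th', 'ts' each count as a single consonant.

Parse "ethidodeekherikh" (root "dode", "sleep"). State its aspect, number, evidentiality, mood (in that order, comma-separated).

imperfective, singular, hearsay, imperative

Segment: oth-dode-akh-ar-kh.
aspect: -akh → imperfective.
number: -ar → singular.
evidentiality: -kh → hearsay.
mood: oth- → imperative.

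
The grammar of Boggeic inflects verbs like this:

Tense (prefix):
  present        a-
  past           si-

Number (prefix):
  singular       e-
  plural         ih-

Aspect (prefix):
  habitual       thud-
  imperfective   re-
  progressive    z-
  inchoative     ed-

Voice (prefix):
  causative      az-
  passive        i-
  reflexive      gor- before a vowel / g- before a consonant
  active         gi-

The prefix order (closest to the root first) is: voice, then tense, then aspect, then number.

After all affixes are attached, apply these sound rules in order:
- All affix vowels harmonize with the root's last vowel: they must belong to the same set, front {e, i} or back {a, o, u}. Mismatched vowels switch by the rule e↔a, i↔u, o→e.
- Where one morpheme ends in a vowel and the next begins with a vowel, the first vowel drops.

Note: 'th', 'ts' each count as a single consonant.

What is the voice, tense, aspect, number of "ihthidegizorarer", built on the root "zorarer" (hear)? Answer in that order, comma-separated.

active, present, habitual, plural

Segment: ih-thud-a-gi-zorarer.
voice: gi- → active.
tense: a- → present.
aspect: thud- → habitual.
number: ih- → plural.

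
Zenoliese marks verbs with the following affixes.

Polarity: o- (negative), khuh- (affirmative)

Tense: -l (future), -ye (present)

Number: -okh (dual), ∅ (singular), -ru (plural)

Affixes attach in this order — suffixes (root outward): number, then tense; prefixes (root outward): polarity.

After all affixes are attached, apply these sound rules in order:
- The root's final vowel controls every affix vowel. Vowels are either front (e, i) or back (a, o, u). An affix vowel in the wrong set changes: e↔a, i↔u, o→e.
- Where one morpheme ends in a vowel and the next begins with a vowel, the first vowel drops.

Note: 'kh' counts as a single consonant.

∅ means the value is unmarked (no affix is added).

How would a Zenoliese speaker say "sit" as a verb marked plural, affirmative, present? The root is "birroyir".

Attach polarity affirmative khuh- → khuhbirroyir.
Attach number plural -ru → khuhbirroyirru.
Attach tense present -ye → khuhbirroyirruye.
Apply vowel harmony: khuhbirroyirruye → khihbirroyirriye.
Vowel deletion: no change.

khihbirroyirriye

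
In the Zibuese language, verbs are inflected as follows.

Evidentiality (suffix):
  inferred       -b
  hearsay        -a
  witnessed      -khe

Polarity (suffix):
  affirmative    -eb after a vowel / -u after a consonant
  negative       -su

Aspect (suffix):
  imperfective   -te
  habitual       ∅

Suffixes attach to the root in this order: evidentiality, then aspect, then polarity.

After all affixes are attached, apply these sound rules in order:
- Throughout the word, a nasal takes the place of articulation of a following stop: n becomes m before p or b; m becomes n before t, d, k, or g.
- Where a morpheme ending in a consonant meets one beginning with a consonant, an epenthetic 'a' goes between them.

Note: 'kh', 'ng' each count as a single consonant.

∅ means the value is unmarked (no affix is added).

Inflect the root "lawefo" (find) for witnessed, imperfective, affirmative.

lawefokheteeb

Attach evidentiality witnessed -khe → lawefokhe.
Attach aspect imperfective -te → lawefokhete.
Attach polarity affirmative -eb (after vowel 'e') → lawefokheteeb.
Nasal assimilation: no change.
Epenthesis: no change.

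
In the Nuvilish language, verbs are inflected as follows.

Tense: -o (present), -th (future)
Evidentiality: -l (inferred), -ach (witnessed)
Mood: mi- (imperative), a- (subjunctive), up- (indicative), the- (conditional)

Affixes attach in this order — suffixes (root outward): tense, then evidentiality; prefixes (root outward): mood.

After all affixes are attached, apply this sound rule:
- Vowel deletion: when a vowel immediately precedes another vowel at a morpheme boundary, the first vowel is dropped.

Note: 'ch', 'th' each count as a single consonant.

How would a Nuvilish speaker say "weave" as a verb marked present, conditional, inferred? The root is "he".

thehol

Attach mood conditional the- → thehe.
Attach tense present -o → theheo.
Attach evidentiality inferred -l → theheol.
Apply vowel deletion: theheol → thehol.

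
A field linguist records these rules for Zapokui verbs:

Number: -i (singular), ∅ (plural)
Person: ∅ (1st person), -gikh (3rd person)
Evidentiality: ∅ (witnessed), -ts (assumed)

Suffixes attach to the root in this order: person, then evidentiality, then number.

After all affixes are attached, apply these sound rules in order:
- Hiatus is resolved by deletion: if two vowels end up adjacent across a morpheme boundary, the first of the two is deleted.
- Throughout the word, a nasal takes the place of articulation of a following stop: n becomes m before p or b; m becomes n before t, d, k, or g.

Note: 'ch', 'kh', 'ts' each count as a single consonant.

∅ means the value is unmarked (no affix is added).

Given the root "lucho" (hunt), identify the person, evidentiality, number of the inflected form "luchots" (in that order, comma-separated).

1st person, assumed, plural

Segment: lucho-ts.
person: ∅ → 1st person.
evidentiality: -ts → assumed.
number: ∅ → plural.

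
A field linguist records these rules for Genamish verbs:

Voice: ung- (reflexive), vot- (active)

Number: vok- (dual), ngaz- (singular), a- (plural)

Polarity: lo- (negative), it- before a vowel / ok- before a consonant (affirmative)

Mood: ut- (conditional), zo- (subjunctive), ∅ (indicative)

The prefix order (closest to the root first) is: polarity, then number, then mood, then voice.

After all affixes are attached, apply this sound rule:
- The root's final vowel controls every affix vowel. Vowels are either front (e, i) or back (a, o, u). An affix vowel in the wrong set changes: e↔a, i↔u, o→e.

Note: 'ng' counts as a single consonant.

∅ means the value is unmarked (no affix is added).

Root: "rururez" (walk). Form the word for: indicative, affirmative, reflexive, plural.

ingeekrururez

Attach polarity affirmative ok- (before consonant 'r') → okrururez.
Attach number plural a- → aokrururez.
mood = indicative: zero marking, form stays aokrururez.
Attach voice reflexive ung- → ungaokrururez.
Apply vowel harmony: ungaokrururez → ingeekrururez.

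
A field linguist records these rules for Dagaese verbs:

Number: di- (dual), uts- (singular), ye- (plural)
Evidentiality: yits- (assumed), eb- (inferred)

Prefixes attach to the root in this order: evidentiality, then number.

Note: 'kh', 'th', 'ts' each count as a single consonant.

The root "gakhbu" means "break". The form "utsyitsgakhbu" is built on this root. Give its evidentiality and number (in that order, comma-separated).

Segment: uts-yits-gakhbu.
evidentiality: yits- → assumed.
number: uts- → singular.

assumed, singular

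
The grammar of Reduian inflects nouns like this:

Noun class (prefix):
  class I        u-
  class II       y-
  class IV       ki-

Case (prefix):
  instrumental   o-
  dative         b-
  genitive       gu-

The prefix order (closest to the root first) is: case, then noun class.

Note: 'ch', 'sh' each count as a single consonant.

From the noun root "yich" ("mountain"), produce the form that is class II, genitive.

yguyich

Attach case genitive gu- → guyich.
Attach noun class class II y- → yguyich.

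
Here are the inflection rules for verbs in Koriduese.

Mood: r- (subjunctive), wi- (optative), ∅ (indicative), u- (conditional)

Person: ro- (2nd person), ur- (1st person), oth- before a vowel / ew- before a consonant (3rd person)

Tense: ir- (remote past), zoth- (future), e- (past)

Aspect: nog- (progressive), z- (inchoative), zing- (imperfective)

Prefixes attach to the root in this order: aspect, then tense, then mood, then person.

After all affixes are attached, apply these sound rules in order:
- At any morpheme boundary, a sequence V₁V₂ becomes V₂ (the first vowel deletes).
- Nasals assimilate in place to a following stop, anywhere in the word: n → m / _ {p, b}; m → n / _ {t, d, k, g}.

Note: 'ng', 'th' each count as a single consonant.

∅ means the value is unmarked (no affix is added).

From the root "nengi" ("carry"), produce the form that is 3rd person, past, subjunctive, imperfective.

Attach aspect imperfective zing- → zingnengi.
Attach tense past e- → ezingnengi.
Attach mood subjunctive r- → rezingnengi.
Attach person 3rd person ew- (before consonant 'r') → ewrezingnengi.
Vowel deletion: no change.
Nasal assimilation: no change.

ewrezingnengi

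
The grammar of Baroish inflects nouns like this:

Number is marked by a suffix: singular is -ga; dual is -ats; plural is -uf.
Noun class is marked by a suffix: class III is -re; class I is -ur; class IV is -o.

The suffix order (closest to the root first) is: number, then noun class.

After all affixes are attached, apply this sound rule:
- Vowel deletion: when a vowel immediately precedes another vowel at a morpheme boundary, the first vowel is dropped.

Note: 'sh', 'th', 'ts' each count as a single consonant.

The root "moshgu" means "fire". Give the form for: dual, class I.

moshgatsur

Attach number dual -ats → moshguats.
Attach noun class class I -ur → moshguatsur.
Apply vowel deletion: moshguatsur → moshgatsur.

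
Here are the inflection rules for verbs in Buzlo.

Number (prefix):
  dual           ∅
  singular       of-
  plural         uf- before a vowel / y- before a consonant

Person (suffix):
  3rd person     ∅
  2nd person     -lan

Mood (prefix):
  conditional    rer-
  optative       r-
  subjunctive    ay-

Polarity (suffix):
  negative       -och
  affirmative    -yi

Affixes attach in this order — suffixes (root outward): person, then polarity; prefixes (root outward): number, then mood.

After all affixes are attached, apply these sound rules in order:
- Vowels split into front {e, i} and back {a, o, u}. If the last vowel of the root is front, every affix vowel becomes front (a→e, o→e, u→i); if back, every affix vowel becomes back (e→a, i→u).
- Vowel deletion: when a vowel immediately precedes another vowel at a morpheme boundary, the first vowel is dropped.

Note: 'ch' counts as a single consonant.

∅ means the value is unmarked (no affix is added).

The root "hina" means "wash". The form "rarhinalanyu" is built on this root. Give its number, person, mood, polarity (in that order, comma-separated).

dual, 2nd person, conditional, affirmative

Segment: rer-hina-lan-yi.
number: ∅ → dual.
person: -lan → 2nd person.
mood: rer- → conditional.
polarity: -yi → affirmative.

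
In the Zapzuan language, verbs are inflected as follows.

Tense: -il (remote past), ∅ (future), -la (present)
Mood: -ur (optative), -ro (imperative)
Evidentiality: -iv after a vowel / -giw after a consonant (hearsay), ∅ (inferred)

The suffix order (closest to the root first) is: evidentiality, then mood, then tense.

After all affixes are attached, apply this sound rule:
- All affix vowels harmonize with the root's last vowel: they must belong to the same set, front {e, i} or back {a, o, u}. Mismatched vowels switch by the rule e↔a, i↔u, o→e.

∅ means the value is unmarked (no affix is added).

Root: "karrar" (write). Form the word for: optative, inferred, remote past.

evidentiality = inferred: zero marking, form stays karrar.
Attach mood optative -ur → karrarur.
Attach tense remote past -il → karraruril.
Apply vowel harmony: karraruril → karrarurul.

karrarurul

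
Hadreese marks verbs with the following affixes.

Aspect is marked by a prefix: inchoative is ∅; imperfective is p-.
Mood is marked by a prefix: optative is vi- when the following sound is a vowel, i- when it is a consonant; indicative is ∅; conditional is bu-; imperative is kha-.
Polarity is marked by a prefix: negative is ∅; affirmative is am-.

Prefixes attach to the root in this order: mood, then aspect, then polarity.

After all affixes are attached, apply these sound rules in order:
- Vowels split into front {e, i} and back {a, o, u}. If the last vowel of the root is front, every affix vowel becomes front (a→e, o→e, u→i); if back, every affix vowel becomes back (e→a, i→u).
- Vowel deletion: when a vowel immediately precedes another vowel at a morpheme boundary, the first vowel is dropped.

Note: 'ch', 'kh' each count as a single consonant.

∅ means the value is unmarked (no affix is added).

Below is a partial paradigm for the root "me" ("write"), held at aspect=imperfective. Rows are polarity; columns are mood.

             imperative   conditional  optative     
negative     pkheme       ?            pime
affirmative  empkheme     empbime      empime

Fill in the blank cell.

pbime

Attach mood conditional bu- → bume.
Attach aspect imperfective p- → pbume.
polarity = negative: zero marking, form stays pbume.
Apply vowel harmony: pbume → pbime.
Vowel deletion: no change.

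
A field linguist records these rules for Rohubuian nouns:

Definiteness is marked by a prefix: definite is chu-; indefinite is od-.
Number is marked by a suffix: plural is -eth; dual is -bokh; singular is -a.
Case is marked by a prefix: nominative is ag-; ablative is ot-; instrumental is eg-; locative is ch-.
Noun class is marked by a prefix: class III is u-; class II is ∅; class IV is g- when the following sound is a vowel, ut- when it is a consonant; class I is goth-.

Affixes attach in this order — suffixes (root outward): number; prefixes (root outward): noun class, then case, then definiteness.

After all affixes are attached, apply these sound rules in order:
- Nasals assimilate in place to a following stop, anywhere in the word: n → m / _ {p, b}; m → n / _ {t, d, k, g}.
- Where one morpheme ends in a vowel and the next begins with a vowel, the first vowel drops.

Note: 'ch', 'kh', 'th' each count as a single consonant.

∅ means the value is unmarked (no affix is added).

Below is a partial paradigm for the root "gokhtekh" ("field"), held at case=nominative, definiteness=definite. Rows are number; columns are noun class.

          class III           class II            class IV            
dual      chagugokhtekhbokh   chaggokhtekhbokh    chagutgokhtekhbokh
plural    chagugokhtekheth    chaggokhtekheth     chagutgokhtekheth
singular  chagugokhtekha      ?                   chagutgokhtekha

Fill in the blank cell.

chaggokhtekha

noun class = class II: zero marking, form stays gokhtekh.
Attach case nominative ag- → aggokhtekh.
Attach number singular -a → aggokhtekha.
Attach definiteness definite chu- → chuaggokhtekha.
Nasal assimilation: no change.
Apply vowel deletion: chuaggokhtekha → chaggokhtekha.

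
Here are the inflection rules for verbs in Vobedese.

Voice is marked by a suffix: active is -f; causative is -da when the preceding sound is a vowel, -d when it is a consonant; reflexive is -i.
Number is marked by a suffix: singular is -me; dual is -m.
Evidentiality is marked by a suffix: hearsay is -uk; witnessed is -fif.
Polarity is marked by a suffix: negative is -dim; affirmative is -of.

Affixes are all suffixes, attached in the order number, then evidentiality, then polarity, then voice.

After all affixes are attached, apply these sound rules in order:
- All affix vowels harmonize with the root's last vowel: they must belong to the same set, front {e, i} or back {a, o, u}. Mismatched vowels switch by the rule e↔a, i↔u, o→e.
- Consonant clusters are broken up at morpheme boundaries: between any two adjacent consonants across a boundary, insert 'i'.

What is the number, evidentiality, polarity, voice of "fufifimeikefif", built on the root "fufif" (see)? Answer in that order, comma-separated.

singular, hearsay, affirmative, active

Segment: fufif-me-uk-of-f.
number: -me → singular.
evidentiality: -uk → hearsay.
polarity: -of → affirmative.
voice: -f → active.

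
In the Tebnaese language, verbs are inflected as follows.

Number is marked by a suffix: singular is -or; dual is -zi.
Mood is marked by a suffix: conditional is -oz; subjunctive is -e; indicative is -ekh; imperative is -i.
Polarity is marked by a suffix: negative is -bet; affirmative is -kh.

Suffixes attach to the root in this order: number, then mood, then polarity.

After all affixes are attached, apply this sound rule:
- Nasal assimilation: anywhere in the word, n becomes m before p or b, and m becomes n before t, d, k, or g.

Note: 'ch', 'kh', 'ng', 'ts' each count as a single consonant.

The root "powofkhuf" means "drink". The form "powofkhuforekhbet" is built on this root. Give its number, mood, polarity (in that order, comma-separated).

singular, indicative, negative

Segment: powofkhuf-or-ekh-bet.
number: -or → singular.
mood: -ekh → indicative.
polarity: -bet → negative.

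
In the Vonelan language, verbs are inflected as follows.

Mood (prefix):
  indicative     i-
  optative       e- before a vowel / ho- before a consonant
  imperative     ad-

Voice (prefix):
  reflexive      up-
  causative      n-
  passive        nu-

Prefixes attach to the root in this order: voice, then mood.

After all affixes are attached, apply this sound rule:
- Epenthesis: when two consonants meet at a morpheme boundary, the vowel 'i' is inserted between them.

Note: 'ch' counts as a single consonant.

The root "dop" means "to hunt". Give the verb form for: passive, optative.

honudop

Attach voice passive nu- → nudop.
Attach mood optative ho- (before consonant 'n') → honudop.
Epenthesis: no change.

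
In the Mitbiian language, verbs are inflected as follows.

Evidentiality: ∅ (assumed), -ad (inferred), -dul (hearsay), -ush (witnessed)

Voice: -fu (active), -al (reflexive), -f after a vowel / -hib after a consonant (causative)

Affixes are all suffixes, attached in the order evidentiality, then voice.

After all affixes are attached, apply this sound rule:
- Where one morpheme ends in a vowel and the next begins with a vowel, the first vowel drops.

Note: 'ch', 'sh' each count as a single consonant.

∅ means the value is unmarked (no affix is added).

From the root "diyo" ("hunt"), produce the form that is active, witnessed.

diyushfu

Attach evidentiality witnessed -ush → diyoush.
Attach voice active -fu → diyoushfu.
Apply vowel deletion: diyoushfu → diyushfu.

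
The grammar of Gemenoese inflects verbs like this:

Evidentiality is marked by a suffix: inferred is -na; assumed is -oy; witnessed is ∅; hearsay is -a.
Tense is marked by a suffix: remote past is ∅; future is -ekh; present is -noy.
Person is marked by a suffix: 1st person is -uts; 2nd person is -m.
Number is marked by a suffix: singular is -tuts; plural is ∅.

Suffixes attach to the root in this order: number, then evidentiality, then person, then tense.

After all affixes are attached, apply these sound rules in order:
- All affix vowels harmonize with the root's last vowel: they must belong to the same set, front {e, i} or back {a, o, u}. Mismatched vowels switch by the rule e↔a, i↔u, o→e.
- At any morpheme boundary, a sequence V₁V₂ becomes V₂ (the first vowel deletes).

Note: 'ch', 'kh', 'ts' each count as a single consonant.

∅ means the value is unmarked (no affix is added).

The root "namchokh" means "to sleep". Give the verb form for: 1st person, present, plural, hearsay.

number = plural: zero marking, form stays namchokh.
Attach evidentiality hearsay -a → namchokha.
Attach person 1st person -uts → namchokhauts.
Attach tense present -noy → namchokhautsnoy.
Vowel harmony: no change.
Apply vowel deletion: namchokhautsnoy → namchokhutsnoy.

namchokhutsnoy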